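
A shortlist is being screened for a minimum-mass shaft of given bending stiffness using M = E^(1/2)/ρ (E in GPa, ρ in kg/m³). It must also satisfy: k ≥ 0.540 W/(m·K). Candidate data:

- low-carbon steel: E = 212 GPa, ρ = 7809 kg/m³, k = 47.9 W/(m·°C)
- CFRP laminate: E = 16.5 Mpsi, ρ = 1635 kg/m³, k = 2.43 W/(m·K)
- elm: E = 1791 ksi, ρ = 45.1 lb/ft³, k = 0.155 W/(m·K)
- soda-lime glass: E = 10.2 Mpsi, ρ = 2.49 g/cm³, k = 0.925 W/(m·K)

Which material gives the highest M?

CFRP laminate

Screen on constraints: k ≥ 0.540 W/(m·K). Survivors: low-carbon steel, CFRP laminate, soda-lime glass.
In SI units:
  low-carbon steel: E = 212.0 GPa, ρ = 7809 kg/m³
  CFRP laminate: E = 113.8 GPa, ρ = 1635 kg/m³
  soda-lime glass: E = 70.33 GPa, ρ = 2490 kg/m³
  CFRP laminate: M = 6.52×10⁻³
  soda-lime glass: M = 3.37×10⁻³
  low-carbon steel: M = 1.86×10⁻³
The maximum is for CFRP laminate.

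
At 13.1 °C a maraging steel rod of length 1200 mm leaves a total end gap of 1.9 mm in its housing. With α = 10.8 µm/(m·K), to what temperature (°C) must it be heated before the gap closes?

α·L₀·ΔT = 1.9 mm ⇒ ΔT = 1.9 / (10.8×10⁻⁶ × 1200.0) = 146.6 K.
T = 13.1 + 146.6 = 159.7 °C.

160 °C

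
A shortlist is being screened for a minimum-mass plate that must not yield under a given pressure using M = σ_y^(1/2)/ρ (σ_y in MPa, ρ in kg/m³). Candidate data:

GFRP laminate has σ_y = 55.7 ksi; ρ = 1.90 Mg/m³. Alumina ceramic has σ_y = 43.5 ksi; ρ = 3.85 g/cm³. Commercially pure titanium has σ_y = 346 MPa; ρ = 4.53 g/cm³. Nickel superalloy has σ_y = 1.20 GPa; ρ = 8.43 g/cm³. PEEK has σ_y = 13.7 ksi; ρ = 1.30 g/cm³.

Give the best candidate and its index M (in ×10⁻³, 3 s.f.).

GFRP laminate, M = 10.3×10⁻³

After converting to SI:
  GFRP laminate: σ_y = 384.0 MPa, ρ = 1900 kg/m³
  alumina ceramic: σ_y = 299.9 MPa, ρ = 3850 kg/m³
  commercially pure titanium: σ_y = 346.0 MPa, ρ = 4530 kg/m³
  nickel superalloy: σ_y = 1200 MPa, ρ = 8430 kg/m³
  PEEK: σ_y = 94.46 MPa, ρ = 1300 kg/m³
  GFRP laminate: M = 10.3×10⁻³
  PEEK: M = 7.48×10⁻³
  alumina ceramic: M = 4.50×10⁻³
  nickel superalloy: M = 4.11×10⁻³
  commercially pure titanium: M = 4.11×10⁻³
GFRP laminate has the largest M.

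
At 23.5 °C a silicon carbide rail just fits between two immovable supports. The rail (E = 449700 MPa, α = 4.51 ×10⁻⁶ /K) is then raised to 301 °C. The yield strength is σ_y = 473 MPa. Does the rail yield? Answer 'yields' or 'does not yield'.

E = 449700 MPa = 449.7 GPa.
ΔT = 277.5 K. Constrained thermal stress σ = E·α·ΔT = 449.7×10³ MPa × 4.51×10⁻⁶ × 277.5 = 563 MPa (compressive).
Compare to σ_y = 473 MPa: σ ≥ σ_y, so it yields.

yields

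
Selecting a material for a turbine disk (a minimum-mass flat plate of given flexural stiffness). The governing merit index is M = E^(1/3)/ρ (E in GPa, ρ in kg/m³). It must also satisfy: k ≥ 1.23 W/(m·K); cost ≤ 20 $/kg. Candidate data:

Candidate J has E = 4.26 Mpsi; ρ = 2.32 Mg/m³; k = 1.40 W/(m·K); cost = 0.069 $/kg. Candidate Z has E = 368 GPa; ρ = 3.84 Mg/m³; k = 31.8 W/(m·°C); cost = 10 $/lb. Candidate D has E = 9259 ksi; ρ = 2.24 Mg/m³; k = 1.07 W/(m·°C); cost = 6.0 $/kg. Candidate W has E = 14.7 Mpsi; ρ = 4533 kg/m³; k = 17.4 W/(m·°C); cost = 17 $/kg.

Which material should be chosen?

candidate J

Screen on constraints: k ≥ 1.23 W/(m·K); cost ≤ 20 $/kg. Survivors: candidate J, candidate W.
In SI units:
  candidate J: E = 29.37 GPa, ρ = 2320 kg/m³
  candidate W: E = 101.4 GPa, ρ = 4533 kg/m³
  candidate J: M = 1.33×10⁻³
  candidate W: M = 1.03×10⁻³
Candidate J ranks first.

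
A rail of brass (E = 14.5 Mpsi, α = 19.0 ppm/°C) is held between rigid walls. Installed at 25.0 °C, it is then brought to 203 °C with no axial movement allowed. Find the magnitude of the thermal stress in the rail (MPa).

338 MPa

E = 14.5 Mpsi = 99.97 GPa.
ΔT = 178.0 K. Constrained thermal stress σ = E·α·ΔT = 99.97×10³ MPa × 19.0×10⁻⁶ × 178.0 = 338 MPa (compressive).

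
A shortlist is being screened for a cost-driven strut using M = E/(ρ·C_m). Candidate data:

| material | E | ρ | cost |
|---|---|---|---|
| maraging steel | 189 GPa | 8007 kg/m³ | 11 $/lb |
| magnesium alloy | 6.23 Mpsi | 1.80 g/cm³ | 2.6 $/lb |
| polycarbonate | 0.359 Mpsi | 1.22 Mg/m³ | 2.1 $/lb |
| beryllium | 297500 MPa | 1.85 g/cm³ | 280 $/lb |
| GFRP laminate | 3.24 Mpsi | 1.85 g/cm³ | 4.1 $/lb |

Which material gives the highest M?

Putting every candidate on a common basis:
  maraging steel: E = 189.0 GPa, ρ = 8007 kg/m³, cost = 24.25 $/kg
  magnesium alloy: E = 42.95 GPa, ρ = 1800 kg/m³, cost = 5.732 $/kg
  polycarbonate: E = 2.475 GPa, ρ = 1220 kg/m³, cost = 4.630 $/kg
  beryllium: E = 297.5 GPa, ρ = 1850 kg/m³, cost = 617.3 $/kg
  GFRP laminate: E = 22.34 GPa, ρ = 1850 kg/m³, cost = 9.039 $/kg
  magnesium alloy: M = 4.16 MN·m per $
  GFRP laminate: M = 1.34 MN·m per $
  maraging steel: M = 0.973 MN·m per $
  polycarbonate: M = 0.438 MN·m per $
  beryllium: M = 0.261 MN·m per $
Highest index: magnesium alloy.

magnesium alloy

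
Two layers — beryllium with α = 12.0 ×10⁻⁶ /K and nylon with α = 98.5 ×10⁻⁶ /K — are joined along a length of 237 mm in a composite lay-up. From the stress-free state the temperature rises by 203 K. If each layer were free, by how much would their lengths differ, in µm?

Δα = |12.0 − 98.5|×10⁻⁶/K = 86.5×10⁻⁶/K.
ΔL_mismatch = Δα·L·ΔT = 86.5×10⁻⁶ × 237.0 mm × 203.0 K = 4160 µm.

4160 µm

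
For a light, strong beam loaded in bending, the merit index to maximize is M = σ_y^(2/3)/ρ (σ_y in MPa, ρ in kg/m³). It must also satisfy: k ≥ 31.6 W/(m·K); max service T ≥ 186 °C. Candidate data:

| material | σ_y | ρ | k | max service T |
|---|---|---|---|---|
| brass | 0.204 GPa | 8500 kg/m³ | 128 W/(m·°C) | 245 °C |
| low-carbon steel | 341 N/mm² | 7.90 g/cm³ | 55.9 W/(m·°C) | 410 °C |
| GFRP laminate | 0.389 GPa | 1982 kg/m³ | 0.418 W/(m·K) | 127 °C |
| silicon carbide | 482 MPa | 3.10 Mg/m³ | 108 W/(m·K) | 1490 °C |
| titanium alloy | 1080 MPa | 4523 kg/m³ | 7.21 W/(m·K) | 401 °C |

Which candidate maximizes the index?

Screen on constraints: k ≥ 31.6 W/(m·K); max service T ≥ 186 °C. Survivors: brass, low-carbon steel, silicon carbide.
After converting to SI:
  brass: σ_y = 204.0 MPa, ρ = 8500 kg/m³
  low-carbon steel: σ_y = 341.0 MPa, ρ = 7900 kg/m³
  silicon carbide: σ_y = 482.0 MPa, ρ = 3100 kg/m³
  silicon carbide: M = 19.8×10⁻³
  low-carbon steel: M = 6.18×10⁻³
  brass: M = 4.08×10⁻³
Silicon carbide ranks first.

silicon carbide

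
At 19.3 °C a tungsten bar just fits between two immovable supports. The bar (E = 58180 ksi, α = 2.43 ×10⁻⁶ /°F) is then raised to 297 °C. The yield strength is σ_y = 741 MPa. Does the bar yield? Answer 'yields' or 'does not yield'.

E = 58180 ksi = 401.1 GPa.
α = 2.43×10⁻⁶/°F × 9/5 = 4.37×10⁻⁶/K.
ΔT = 277.7 K. Constrained thermal stress σ = E·α·ΔT = 401.1×10³ MPa × 4.37×10⁻⁶ × 277.7 = 487 MPa (compressive).
Compare to σ_y = 741 MPa: σ < σ_y, so it does not yield.

does not yield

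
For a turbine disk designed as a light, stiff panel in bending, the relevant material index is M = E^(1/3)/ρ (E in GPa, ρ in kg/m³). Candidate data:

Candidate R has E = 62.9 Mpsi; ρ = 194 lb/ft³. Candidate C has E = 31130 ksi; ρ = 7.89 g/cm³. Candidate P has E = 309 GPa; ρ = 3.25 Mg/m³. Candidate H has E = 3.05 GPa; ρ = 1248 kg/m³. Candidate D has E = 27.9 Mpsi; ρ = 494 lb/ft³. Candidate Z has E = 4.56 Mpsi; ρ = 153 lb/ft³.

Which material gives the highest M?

After converting to SI:
  candidate R: E = 433.7 GPa, ρ = 3108 kg/m³
  candidate C: E = 214.6 GPa, ρ = 7890 kg/m³
  candidate P: E = 309.0 GPa, ρ = 3250 kg/m³
  candidate H: E = 3.050 GPa, ρ = 1248 kg/m³
  candidate D: E = 192.4 GPa, ρ = 7913 kg/m³
  candidate Z: E = 31.44 GPa, ρ = 2451 kg/m³
  candidate R: M = 2.44×10⁻³
  candidate P: M = 2.08×10⁻³
  candidate Z: M = 1.29×10⁻³
  candidate H: M = 1.16×10⁻³
  candidate C: M = 0.759×10⁻³
  candidate D: M = 0.730×10⁻³
Candidate R ranks first.

candidate R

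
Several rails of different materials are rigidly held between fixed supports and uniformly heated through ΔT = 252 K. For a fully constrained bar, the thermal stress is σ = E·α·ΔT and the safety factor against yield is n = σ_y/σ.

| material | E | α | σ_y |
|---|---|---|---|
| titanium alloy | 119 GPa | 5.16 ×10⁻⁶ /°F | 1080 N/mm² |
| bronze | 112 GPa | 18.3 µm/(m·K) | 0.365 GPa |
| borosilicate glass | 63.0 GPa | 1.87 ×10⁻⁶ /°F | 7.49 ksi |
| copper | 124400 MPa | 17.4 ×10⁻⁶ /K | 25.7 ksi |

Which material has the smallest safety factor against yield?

copper

Converting E to GPa, α to ×10⁻⁶/K, σ_y to MPa, then σ and n for each:
  titanium alloy: E = 119.0, α = 9.29, σ_y = 1080 → σ = 279 MPa, n = 3.88
  bronze: E = 112.0, α = 18.3, σ_y = 365.0 → σ = 516 MPa, n = 0.707
  borosilicate glass: E = 63.00, α = 3.37, σ_y = 51.64 → σ = 53.4 MPa, n = 0.966
  copper: E = 124.4, α = 17.4, σ_y = 177.2 → σ = 545 MPa, n = 0.325
Smallest n: copper with n = 0.325.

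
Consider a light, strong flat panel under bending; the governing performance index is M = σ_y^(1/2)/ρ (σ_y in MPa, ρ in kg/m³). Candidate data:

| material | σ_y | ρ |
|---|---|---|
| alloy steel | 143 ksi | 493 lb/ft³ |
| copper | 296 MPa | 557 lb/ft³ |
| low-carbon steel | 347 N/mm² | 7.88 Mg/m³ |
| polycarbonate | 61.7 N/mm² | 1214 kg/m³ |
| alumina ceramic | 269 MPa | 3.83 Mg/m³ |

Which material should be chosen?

polycarbonate

Normalizing units and computing the index:
  alloy steel: σ_y = 986.0 MPa, ρ = 7897 kg/m³
  copper: σ_y = 296.0 MPa, ρ = 8922 kg/m³
  low-carbon steel: σ_y = 347.0 MPa, ρ = 7880 kg/m³
  polycarbonate: σ_y = 61.70 MPa, ρ = 1214 kg/m³
  alumina ceramic: σ_y = 269.0 MPa, ρ = 3830 kg/m³
  polycarbonate: M = 6.47×10⁻³
  alumina ceramic: M = 4.28×10⁻³
  alloy steel: M = 3.98×10⁻³
  low-carbon steel: M = 2.36×10⁻³
  copper: M = 1.93×10⁻³
The maximum is for polycarbonate.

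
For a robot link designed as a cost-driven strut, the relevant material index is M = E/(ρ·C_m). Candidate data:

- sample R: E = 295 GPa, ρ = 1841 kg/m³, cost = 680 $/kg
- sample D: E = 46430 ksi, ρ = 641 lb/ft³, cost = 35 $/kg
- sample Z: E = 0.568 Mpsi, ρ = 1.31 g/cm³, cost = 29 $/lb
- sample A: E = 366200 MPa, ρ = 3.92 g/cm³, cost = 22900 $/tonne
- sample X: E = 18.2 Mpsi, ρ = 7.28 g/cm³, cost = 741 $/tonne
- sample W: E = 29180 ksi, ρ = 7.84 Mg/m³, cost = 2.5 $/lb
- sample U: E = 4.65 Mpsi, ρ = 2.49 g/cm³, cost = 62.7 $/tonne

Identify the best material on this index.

Convert each candidate to consistent units, then evaluate M:
  sample R: E = 295.0 GPa, ρ = 1841 kg/m³, cost = 680.0 $/kg
  sample D: E = 320.1 GPa, ρ = 10270 kg/m³, cost = 35.00 $/kg
  sample Z: E = 3.916 GPa, ρ = 1310 kg/m³, cost = 63.93 $/kg
  sample A: E = 366.2 GPa, ρ = 3920 kg/m³, cost = 22.90 $/kg
  sample X: E = 125.5 GPa, ρ = 7280 kg/m³, cost = 0.7410 $/kg
  sample W: E = 201.2 GPa, ρ = 7840 kg/m³, cost = 5.511 $/kg
  sample U: E = 32.06 GPa, ρ = 2490 kg/m³, cost = 0.06270 $/kg
  sample U: M = 205 MN·m per $
  sample X: M = 23.3 MN·m per $
  sample W: M = 4.66 MN·m per $
  sample A: M = 4.08 MN·m per $
  sample D: M = 0.891 MN·m per $
  sample R: M = 0.236 MN·m per $
  sample Z: M = 0.0468 MN·m per $
Sample U has the largest M.

sample U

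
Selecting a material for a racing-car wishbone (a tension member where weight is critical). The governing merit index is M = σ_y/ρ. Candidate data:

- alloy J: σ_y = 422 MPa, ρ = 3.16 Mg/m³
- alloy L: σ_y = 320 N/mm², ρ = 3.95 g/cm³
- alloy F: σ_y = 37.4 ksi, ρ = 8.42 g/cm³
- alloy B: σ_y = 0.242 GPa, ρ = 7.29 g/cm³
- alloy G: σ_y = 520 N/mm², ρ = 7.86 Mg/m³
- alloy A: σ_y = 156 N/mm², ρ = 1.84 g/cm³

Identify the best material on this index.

alloy J

Normalizing units and computing the index:
  alloy J: σ_y = 422.0 MPa, ρ = 3160 kg/m³
  alloy L: σ_y = 320.0 MPa, ρ = 3950 kg/m³
  alloy F: σ_y = 257.9 MPa, ρ = 8420 kg/m³
  alloy B: σ_y = 242.0 MPa, ρ = 7290 kg/m³
  alloy G: σ_y = 520.0 MPa, ρ = 7860 kg/m³
  alloy A: σ_y = 156.0 MPa, ρ = 1840 kg/m³
  alloy J: M = 134 kN·m/kg
  alloy A: M = 84.8 kN·m/kg
  alloy L: M = 81.0 kN·m/kg
  alloy G: M = 66.2 kN·m/kg
  alloy B: M = 33.2 kN·m/kg
  alloy F: M = 30.6 kN·m/kg
Alloy J has the largest M.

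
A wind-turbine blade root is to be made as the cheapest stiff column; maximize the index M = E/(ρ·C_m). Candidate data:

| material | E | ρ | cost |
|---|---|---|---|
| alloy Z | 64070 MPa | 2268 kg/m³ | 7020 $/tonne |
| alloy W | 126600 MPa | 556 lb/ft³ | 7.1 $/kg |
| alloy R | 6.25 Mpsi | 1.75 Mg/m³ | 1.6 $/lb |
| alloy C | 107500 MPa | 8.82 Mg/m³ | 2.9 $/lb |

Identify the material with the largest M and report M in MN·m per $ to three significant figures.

Convert each candidate to consistent units, then evaluate M:
  alloy Z: E = 64.07 GPa, ρ = 2268 kg/m³, cost = 7.020 $/kg
  alloy W: E = 126.6 GPa, ρ = 8906 kg/m³, cost = 7.100 $/kg
  alloy R: E = 43.09 GPa, ρ = 1750 kg/m³, cost = 3.527 $/kg
  alloy C: E = 107.5 GPa, ρ = 8820 kg/m³, cost = 6.393 $/kg
  alloy R: M = 6.98 MN·m per $
  alloy Z: M = 4.02 MN·m per $
  alloy W: M = 2.00 MN·m per $
  alloy C: M = 1.91 MN·m per $
The maximum is for alloy R.

alloy R, M = 6.98 MN·m per $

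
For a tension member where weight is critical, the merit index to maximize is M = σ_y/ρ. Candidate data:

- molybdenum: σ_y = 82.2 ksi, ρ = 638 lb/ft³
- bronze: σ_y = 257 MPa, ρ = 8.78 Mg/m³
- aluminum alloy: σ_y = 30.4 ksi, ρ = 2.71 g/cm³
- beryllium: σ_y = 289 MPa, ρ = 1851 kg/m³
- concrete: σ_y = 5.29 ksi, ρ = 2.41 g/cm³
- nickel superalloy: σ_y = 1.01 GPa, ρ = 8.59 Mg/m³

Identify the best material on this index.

beryllium

Normalizing units and computing the index:
  molybdenum: σ_y = 566.7 MPa, ρ = 10220 kg/m³
  bronze: σ_y = 257.0 MPa, ρ = 8780 kg/m³
  aluminum alloy: σ_y = 209.6 MPa, ρ = 2710 kg/m³
  beryllium: σ_y = 289.0 MPa, ρ = 1851 kg/m³
  concrete: σ_y = 36.47 MPa, ρ = 2410 kg/m³
  nickel superalloy: σ_y = 1010 MPa, ρ = 8590 kg/m³
  beryllium: M = 156 kN·m/kg
  nickel superalloy: M = 118 kN·m/kg
  aluminum alloy: M = 77.3 kN·m/kg
  molybdenum: M = 55.5 kN·m/kg
  bronze: M = 29.3 kN·m/kg
  concrete: M = 15.1 kN·m/kg
Beryllium ranks first.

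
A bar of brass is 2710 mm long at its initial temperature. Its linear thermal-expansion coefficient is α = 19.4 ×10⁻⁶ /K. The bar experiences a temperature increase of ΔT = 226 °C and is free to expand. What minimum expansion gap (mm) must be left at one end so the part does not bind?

ΔL = α·L₀·ΔT = 19.4×10⁻⁶ × 2710 mm × 226.0 K = 11.9 mm.

11.9 mm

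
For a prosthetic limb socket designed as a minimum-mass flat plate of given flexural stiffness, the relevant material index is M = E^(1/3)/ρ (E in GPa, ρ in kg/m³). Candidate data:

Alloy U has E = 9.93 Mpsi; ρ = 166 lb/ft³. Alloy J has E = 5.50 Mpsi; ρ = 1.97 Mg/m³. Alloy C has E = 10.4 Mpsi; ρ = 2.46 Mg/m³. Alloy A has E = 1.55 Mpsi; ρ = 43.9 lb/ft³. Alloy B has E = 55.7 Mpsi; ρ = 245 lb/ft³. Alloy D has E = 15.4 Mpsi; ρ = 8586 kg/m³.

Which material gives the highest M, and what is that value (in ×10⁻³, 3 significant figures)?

In SI units:
  alloy U: E = 68.46 GPa, ρ = 2659 kg/m³
  alloy J: E = 37.92 GPa, ρ = 1970 kg/m³
  alloy C: E = 71.71 GPa, ρ = 2460 kg/m³
  alloy A: E = 10.69 GPa, ρ = 703.2 kg/m³
  alloy B: E = 384.0 GPa, ρ = 3925 kg/m³
  alloy D: E = 106.2 GPa, ρ = 8586 kg/m³
  alloy A: M = 3.13×10⁻³
  alloy B: M = 1.85×10⁻³
  alloy J: M = 1.71×10⁻³
  alloy C: M = 1.69×10⁻³
  alloy U: M = 1.54×10⁻³
  alloy D: M = 0.552×10⁻³
The maximum is for alloy A.

alloy A, M = 3.13×10⁻³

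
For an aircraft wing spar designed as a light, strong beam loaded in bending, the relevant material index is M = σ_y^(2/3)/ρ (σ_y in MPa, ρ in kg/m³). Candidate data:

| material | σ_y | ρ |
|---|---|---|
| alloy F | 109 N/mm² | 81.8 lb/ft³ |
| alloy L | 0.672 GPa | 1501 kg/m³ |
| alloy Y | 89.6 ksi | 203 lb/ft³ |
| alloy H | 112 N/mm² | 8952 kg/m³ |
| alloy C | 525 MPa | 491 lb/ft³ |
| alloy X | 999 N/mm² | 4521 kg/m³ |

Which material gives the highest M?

alloy L

Convert each candidate to consistent units, then evaluate M:
  alloy F: σ_y = 109.0 MPa, ρ = 1310 kg/m³
  alloy L: σ_y = 672.0 MPa, ρ = 1501 kg/m³
  alloy Y: σ_y = 617.8 MPa, ρ = 3252 kg/m³
  alloy H: σ_y = 112.0 MPa, ρ = 8952 kg/m³
  alloy C: σ_y = 525.0 MPa, ρ = 7865 kg/m³
  alloy X: σ_y = 999.0 MPa, ρ = 4521 kg/m³
  alloy L: M = 51.1×10⁻³
  alloy Y: M = 22.3×10⁻³
  alloy X: M = 22.1×10⁻³
  alloy F: M = 17.4×10⁻³
  alloy C: M = 8.27×10⁻³
  alloy H: M = 2.60×10⁻³
Highest index: alloy L.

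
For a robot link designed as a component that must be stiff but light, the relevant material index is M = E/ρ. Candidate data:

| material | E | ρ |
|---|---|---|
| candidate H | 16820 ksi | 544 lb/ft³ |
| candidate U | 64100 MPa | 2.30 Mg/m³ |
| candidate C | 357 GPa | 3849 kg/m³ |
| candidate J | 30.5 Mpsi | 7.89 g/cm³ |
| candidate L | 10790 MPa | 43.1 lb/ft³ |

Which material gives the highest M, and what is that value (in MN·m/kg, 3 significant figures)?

candidate C, M = 92.8 MN·m/kg

After converting to SI:
  candidate H: E = 116.0 GPa, ρ = 8714 kg/m³
  candidate U: E = 64.10 GPa, ρ = 2300 kg/m³
  candidate C: E = 357.0 GPa, ρ = 3849 kg/m³
  candidate J: E = 210.3 GPa, ρ = 7890 kg/m³
  candidate L: E = 10.79 GPa, ρ = 690.4 kg/m³
  candidate C: M = 92.8 MN·m/kg
  candidate U: M = 27.9 MN·m/kg
  candidate J: M = 26.7 MN·m/kg
  candidate L: M = 15.6 MN·m/kg
  candidate H: M = 13.3 MN·m/kg
Candidate C ranks first.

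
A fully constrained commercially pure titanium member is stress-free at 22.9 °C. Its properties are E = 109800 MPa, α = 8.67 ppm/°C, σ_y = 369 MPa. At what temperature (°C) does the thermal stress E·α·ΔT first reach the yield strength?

411 °C

E = 109800 MPa = 109.8 GPa.
E·α·ΔT = 369.0 MPa ⇒ ΔT = 369.0 / (109.8×10³ × 8.67×10⁻⁶) = 387.6 K.
T = 22.9 + 387.6 = 410.5 °C.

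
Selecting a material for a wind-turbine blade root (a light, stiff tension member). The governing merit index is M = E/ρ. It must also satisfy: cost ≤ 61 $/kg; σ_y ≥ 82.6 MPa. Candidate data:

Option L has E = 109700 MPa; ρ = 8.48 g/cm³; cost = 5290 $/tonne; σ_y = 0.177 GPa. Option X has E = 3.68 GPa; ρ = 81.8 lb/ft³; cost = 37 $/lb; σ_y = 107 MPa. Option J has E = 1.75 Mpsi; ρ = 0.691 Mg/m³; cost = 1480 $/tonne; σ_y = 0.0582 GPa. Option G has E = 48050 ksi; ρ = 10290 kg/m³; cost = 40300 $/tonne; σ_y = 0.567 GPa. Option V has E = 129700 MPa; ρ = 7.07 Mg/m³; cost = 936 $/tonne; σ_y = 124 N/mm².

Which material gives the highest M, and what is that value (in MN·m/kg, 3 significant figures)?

option G, M = 32.2 MN·m/kg

Screen on constraints: cost ≤ 61 $/kg; σ_y ≥ 82.6 MPa. Survivors: option L, option G, option V.
In SI units:
  option L: E = 109.7 GPa, ρ = 8480 kg/m³
  option G: E = 331.3 GPa, ρ = 10290 kg/m³
  option V: E = 129.7 GPa, ρ = 7070 kg/m³
  option G: M = 32.2 MN·m/kg
  option V: M = 18.3 MN·m/kg
  option L: M = 12.9 MN·m/kg
Option G has the largest M.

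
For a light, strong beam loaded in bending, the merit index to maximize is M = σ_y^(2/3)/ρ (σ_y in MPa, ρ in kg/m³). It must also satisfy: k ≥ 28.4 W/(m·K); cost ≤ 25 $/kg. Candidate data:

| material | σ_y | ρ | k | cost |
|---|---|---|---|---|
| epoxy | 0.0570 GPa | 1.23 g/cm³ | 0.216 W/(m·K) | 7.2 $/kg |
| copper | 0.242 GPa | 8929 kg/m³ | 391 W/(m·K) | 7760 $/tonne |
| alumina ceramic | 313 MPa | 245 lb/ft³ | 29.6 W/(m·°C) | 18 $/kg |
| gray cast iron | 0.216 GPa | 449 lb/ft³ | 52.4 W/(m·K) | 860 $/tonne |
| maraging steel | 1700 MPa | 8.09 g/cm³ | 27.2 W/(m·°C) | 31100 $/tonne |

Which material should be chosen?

Screen on constraints: k ≥ 28.4 W/(m·K); cost ≤ 25 $/kg. Survivors: copper, alumina ceramic, gray cast iron.
Normalizing units and computing the index:
  copper: σ_y = 242.0 MPa, ρ = 8929 kg/m³
  alumina ceramic: σ_y = 313.0 MPa, ρ = 3925 kg/m³
  gray cast iron: σ_y = 216.0 MPa, ρ = 7192 kg/m³
  alumina ceramic: M = 11.7×10⁻³
  gray cast iron: M = 5.01×10⁻³
  copper: M = 4.35×10⁻³
Highest index: alumina ceramic.

alumina ceramic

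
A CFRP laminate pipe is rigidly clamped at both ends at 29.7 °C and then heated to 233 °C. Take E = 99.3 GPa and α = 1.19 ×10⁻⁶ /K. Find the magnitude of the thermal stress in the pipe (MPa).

ΔT = 203.3 K. Constrained thermal stress σ = E·α·ΔT = 99.30×10³ MPa × 1.19×10⁻⁶ × 203.3 = 24.0 MPa (compressive).

24.0 MPa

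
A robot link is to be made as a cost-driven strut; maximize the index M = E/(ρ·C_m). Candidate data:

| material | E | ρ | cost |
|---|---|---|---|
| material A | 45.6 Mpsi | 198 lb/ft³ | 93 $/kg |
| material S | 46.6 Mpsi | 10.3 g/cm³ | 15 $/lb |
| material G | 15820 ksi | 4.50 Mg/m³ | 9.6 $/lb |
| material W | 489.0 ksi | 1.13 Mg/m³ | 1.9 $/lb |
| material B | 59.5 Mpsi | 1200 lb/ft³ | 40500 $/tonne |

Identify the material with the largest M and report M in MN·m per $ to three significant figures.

material G, M = 1.15 MN·m per $

Normalizing units and computing the index:
  material A: E = 314.4 GPa, ρ = 3172 kg/m³, cost = 93.00 $/kg
  material S: E = 321.3 GPa, ρ = 10300 kg/m³, cost = 33.07 $/kg
  material G: E = 109.1 GPa, ρ = 4500 kg/m³, cost = 21.16 $/kg
  material W: E = 3.372 GPa, ρ = 1130 kg/m³, cost = 4.189 $/kg
  material B: E = 410.2 GPa, ρ = 19220 kg/m³, cost = 40.50 $/kg
  material G: M = 1.15 MN·m per $
  material A: M = 1.07 MN·m per $
  material S: M = 0.943 MN·m per $
  material W: M = 0.712 MN·m per $
  material B: M = 0.527 MN·m per $
Material G has the largest M.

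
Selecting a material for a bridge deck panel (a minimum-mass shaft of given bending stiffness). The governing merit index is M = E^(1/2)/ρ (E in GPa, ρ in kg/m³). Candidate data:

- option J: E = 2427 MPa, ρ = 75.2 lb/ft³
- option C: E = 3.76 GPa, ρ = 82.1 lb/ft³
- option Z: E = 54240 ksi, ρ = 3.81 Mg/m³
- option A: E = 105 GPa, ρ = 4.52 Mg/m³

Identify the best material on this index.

option Z

Convert each candidate to consistent units, then evaluate M:
  option J: E = 2.427 GPa, ρ = 1205 kg/m³
  option C: E = 3.760 GPa, ρ = 1315 kg/m³
  option Z: E = 374.0 GPa, ρ = 3810 kg/m³
  option A: E = 105.0 GPa, ρ = 4520 kg/m³
  option Z: M = 5.08×10⁻³
  option A: M = 2.27×10⁻³
  option C: M = 1.47×10⁻³
  option J: M = 1.29×10⁻³
The maximum is for option Z.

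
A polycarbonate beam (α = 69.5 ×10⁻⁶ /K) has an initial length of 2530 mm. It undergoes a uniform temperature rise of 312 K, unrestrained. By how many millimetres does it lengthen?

54.9 mm

ΔL = α·L₀·ΔT = 69.5×10⁻⁶ × 2530 mm × 312.0 K = 54.9 mm.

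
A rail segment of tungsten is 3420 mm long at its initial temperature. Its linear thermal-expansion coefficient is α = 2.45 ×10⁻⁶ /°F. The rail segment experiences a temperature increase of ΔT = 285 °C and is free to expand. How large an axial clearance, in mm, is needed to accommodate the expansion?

Convert α: 2.45×10⁻⁶/°F × (9/5) = 4.41×10⁻⁶/K.
ΔL = α·L₀·ΔT = 4.41×10⁻⁶ × 3420 mm × 285.0 K = 4.30 mm.

4.30 mm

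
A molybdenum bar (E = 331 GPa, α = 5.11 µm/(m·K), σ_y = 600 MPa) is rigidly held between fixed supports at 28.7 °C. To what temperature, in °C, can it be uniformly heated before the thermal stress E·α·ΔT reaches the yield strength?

383 °C

E·α·ΔT = 600.0 MPa ⇒ ΔT = 600.0 / (331.0×10³ × 5.11×10⁻⁶) = 354.7 K.
T = 28.7 + 354.7 = 383.4 °C.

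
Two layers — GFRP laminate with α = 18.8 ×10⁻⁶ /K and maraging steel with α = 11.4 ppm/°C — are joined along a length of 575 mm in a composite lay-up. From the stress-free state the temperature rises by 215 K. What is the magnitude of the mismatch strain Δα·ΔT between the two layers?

Δα = |18.8 − 11.4|×10⁻⁶/K = 7.40×10⁻⁶/K.
Mismatch strain = Δα·ΔT = 7.40×10⁻⁶ × 215.0 = 1.59×10⁻³.

1.59×10⁻³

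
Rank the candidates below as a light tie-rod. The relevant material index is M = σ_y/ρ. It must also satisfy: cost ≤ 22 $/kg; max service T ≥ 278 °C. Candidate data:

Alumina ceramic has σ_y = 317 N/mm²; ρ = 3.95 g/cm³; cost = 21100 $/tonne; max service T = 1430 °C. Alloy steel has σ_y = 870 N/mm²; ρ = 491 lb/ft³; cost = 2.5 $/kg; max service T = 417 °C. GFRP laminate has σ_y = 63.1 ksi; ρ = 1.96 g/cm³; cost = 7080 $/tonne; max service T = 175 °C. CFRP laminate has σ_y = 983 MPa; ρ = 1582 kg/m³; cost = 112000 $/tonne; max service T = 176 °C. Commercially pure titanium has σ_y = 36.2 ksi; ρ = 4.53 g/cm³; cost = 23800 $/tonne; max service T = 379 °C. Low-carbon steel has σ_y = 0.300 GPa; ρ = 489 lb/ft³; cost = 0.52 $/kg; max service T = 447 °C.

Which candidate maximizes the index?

Screen on constraints: cost ≤ 22 $/kg; max service T ≥ 278 °C. Survivors: alumina ceramic, alloy steel, low-carbon steel.
Convert each candidate to consistent units, then evaluate M:
  alumina ceramic: σ_y = 317.0 MPa, ρ = 3950 kg/m³
  alloy steel: σ_y = 870.0 MPa, ρ = 7865 kg/m³
  low-carbon steel: σ_y = 300.0 MPa, ρ = 7833 kg/m³
  alloy steel: M = 111 kN·m/kg
  alumina ceramic: M = 80.3 kN·m/kg
  low-carbon steel: M = 38.3 kN·m/kg
The maximum is for alloy steel.

alloy steel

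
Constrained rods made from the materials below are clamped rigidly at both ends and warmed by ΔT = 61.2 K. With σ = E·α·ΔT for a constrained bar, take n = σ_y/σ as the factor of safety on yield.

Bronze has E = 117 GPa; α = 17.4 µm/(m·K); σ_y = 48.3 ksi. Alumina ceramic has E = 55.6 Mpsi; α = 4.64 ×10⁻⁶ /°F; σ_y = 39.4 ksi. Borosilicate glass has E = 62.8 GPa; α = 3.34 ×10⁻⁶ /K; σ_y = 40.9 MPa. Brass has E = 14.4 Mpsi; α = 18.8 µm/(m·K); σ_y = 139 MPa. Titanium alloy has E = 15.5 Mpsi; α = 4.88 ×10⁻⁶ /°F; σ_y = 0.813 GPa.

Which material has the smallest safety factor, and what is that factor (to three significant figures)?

Per material, after unit conversion:
  bronze: E = 117.0, α = 17.4, σ_y = 333.0 → σ = 125 MPa, n = 2.67
  alumina ceramic: E = 383.3, α = 8.35, σ_y = 271.7 → σ = 196 MPa, n = 1.39
  borosilicate glass: E = 62.80, α = 3.34, σ_y = 40.90 → σ = 12.8 MPa, n = 3.19
  brass: E = 99.28, α = 18.8, σ_y = 139.0 → σ = 114 MPa, n = 1.22
  titanium alloy: E = 106.9, α = 8.78, σ_y = 813.0 → σ = 57.5 MPa, n = 14.2
The minimum is brass at n = 1.22.

brass, n = 1.22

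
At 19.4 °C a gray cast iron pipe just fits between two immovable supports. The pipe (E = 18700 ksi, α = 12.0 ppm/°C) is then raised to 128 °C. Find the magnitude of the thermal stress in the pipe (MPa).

168 MPa

E = 18700 ksi = 128.9 GPa.
ΔT = 108.6 K. Constrained thermal stress σ = E·α·ΔT = 128.9×10³ MPa × 12.0×10⁻⁶ × 108.6 = 168 MPa (compressive).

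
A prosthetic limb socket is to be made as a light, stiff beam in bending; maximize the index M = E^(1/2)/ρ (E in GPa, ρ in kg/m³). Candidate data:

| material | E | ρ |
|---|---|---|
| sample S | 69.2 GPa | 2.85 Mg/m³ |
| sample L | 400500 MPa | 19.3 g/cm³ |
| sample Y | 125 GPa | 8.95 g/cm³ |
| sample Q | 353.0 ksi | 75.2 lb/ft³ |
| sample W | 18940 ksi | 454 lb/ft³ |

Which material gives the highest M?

sample S

Convert each candidate to consistent units, then evaluate M:
  sample S: E = 69.20 GPa, ρ = 2850 kg/m³
  sample L: E = 400.5 GPa, ρ = 19300 kg/m³
  sample Y: E = 125.0 GPa, ρ = 8950 kg/m³
  sample Q: E = 2.434 GPa, ρ = 1205 kg/m³
  sample W: E = 130.6 GPa, ρ = 7272 kg/m³
  sample S: M = 2.92×10⁻³
  sample W: M = 1.57×10⁻³
  sample Q: M = 1.30×10⁻³
  sample Y: M = 1.25×10⁻³
  sample L: M = 1.04×10⁻³
The maximum is for sample S.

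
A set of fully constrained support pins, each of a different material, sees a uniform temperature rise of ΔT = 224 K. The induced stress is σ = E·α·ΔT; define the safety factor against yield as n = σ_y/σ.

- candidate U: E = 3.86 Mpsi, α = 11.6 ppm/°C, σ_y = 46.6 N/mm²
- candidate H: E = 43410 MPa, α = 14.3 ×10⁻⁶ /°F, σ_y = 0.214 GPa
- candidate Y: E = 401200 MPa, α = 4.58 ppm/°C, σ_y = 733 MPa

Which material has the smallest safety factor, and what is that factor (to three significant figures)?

candidate U, n = 0.674

Per material, after unit conversion:
  candidate U: E = 26.61, α = 11.6, σ_y = 46.60 → σ = 69.2 MPa, n = 0.674
  candidate H: E = 43.41, α = 25.7, σ_y = 214.0 → σ = 250 MPa, n = 0.855
  candidate Y: E = 401.2, α = 4.58, σ_y = 733.0 → σ = 412 MPa, n = 1.78
Candidate U has the lowest safety factor, n = 0.674.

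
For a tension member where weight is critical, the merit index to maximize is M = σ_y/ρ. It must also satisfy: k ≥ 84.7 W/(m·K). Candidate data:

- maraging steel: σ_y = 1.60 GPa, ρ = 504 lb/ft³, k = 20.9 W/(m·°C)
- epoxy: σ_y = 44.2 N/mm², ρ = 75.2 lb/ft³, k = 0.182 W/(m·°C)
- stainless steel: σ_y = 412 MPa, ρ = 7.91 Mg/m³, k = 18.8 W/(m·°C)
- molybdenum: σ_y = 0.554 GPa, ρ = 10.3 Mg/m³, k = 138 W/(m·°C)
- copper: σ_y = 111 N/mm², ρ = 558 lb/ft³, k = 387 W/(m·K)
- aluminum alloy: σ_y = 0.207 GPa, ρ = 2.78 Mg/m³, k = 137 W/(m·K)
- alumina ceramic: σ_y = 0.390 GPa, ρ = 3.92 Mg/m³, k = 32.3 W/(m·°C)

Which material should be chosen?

Screen on constraints: k ≥ 84.7 W/(m·K). Survivors: molybdenum, copper, aluminum alloy.
In SI units:
  molybdenum: σ_y = 554.0 MPa, ρ = 10300 kg/m³
  copper: σ_y = 111.0 MPa, ρ = 8938 kg/m³
  aluminum alloy: σ_y = 207.0 MPa, ρ = 2780 kg/m³
  aluminum alloy: M = 74.5 kN·m/kg
  molybdenum: M = 53.8 kN·m/kg
  copper: M = 12.4 kN·m/kg
Highest index: aluminum alloy.

aluminum alloy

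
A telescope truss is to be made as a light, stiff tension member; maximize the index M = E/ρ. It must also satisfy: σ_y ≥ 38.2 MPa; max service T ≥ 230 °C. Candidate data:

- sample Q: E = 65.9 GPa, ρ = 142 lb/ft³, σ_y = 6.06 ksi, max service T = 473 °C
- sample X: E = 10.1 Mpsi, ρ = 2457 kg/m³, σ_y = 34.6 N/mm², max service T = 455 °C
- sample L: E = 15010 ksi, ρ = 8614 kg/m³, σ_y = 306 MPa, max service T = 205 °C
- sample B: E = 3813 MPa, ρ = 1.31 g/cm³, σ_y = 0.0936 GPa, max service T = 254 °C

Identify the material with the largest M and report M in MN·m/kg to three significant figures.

Screen on constraints: σ_y ≥ 38.2 MPa; max service T ≥ 230 °C. Survivors: sample Q, sample B.
Convert each candidate to consistent units, then evaluate M:
  sample Q: E = 65.90 GPa, ρ = 2275 kg/m³
  sample B: E = 3.813 GPa, ρ = 1310 kg/m³
  sample Q: M = 29.0 MN·m/kg
  sample B: M = 2.91 MN·m/kg
Highest index: sample Q.

sample Q, M = 29.0 MN·m/kg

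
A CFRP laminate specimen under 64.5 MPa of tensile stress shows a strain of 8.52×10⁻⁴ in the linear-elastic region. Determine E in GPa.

E = σ/ε = 64.5 MPa / 8.52×10⁻⁴ = 75700 MPa = 75.7 GPa.

75.7 GPa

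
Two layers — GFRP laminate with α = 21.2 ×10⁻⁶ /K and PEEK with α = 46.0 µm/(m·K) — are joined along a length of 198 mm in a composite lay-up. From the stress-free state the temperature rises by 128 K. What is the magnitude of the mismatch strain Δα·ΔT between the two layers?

Δα = |21.2 − 46.0|×10⁻⁶/K = 24.8×10⁻⁶/K.
Mismatch strain = Δα·ΔT = 24.8×10⁻⁶ × 128.0 = 3.17×10⁻³.

3.17×10⁻³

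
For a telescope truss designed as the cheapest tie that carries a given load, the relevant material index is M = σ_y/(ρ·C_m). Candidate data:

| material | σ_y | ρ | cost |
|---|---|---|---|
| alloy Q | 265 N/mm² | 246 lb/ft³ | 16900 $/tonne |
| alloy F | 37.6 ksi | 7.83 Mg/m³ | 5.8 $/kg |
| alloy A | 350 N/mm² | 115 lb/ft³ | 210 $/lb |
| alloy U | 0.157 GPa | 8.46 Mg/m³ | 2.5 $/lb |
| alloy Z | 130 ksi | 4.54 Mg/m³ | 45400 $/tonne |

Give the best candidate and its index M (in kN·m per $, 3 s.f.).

alloy F, M = 5.71 kN·m per $

Convert each candidate to consistent units, then evaluate M:
  alloy Q: σ_y = 265.0 MPa, ρ = 3941 kg/m³, cost = 16.90 $/kg
  alloy F: σ_y = 259.2 MPa, ρ = 7830 kg/m³, cost = 5.800 $/kg
  alloy A: σ_y = 350.0 MPa, ρ = 1842 kg/m³, cost = 463.0 $/kg
  alloy U: σ_y = 157.0 MPa, ρ = 8460 kg/m³, cost = 5.511 $/kg
  alloy Z: σ_y = 896.3 MPa, ρ = 4540 kg/m³, cost = 45.40 $/kg
  alloy F: M = 5.71 kN·m per $
  alloy Z: M = 4.35 kN·m per $
  alloy Q: M = 3.98 kN·m per $
  alloy U: M = 3.37 kN·m per $
  alloy A: M = 0.410 kN·m per $
Alloy F has the largest M.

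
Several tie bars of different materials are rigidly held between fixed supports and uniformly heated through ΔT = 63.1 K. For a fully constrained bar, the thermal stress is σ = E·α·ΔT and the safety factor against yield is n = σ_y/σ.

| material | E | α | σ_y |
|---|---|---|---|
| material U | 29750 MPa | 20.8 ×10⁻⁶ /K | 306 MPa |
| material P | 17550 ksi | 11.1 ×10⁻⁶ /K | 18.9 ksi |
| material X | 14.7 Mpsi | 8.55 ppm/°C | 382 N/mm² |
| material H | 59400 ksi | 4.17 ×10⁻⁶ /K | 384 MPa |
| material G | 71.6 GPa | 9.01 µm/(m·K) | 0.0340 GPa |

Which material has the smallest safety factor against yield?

material G

Per material, after unit conversion:
  material U: E = 29.75, α = 20.8, σ_y = 306.0 → σ = 39.0 MPa, n = 7.84
  material P: E = 121.0, α = 11.1, σ_y = 130.3 → σ = 84.8 MPa, n = 1.54
  material X: E = 101.4, α = 8.55, σ_y = 382.0 → σ = 54.7 MPa, n = 6.99
  material H: E = 409.5, α = 4.17, σ_y = 384.0 → σ = 108 MPa, n = 3.56
  material G: E = 71.60, α = 9.01, σ_y = 34.00 → σ = 40.7 MPa, n = 0.835
The minimum is material G at n = 0.835.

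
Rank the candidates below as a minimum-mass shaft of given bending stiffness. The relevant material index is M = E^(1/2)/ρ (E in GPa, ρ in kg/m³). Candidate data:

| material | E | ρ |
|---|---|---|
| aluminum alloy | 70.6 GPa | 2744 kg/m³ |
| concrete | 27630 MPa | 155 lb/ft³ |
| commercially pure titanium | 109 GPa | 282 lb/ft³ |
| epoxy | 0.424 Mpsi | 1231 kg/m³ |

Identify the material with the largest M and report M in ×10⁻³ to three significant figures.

aluminum alloy, M = 3.06×10⁻³

After converting to SI:
  aluminum alloy: E = 70.60 GPa, ρ = 2744 kg/m³
  concrete: E = 27.63 GPa, ρ = 2483 kg/m³
  commercially pure titanium: E = 109.0 GPa, ρ = 4517 kg/m³
  epoxy: E = 2.923 GPa, ρ = 1231 kg/m³
  aluminum alloy: M = 3.06×10⁻³
  commercially pure titanium: M = 2.31×10⁻³
  concrete: M = 2.12×10⁻³
  epoxy: M = 1.39×10⁻³
The maximum is for aluminum alloy.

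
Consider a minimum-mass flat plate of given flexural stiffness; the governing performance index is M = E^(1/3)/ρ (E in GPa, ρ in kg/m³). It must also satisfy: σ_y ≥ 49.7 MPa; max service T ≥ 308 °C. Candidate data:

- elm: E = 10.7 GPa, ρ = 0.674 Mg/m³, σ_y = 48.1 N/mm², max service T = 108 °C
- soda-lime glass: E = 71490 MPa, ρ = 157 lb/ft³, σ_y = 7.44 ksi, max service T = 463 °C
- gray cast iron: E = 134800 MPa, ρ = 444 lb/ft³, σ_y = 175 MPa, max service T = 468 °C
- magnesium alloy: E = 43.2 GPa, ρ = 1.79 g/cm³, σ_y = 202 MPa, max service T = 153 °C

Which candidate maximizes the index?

soda-lime glass

Screen on constraints: σ_y ≥ 49.7 MPa; max service T ≥ 308 °C. Survivors: soda-lime glass, gray cast iron.
After converting to SI:
  soda-lime glass: E = 71.49 GPa, ρ = 2515 kg/m³
  gray cast iron: E = 134.8 GPa, ρ = 7112 kg/m³
  soda-lime glass: M = 1.65×10⁻³
  gray cast iron: M = 0.721×10⁻³
Highest index: soda-lime glass.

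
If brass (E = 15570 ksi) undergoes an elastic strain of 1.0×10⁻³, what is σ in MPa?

107 MPa

E = 15570 ksi = 107.4 GPa.
σ = E·ε = 107400 MPa × 1.0×10⁻³ = 107 MPa.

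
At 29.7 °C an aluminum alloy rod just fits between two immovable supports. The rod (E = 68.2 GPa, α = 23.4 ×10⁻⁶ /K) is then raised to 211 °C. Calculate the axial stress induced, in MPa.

ΔT = 181.3 K. Constrained thermal stress σ = E·α·ΔT = 68.20×10³ MPa × 23.4×10⁻⁶ × 181.3 = 289 MPa (compressive).

289 MPa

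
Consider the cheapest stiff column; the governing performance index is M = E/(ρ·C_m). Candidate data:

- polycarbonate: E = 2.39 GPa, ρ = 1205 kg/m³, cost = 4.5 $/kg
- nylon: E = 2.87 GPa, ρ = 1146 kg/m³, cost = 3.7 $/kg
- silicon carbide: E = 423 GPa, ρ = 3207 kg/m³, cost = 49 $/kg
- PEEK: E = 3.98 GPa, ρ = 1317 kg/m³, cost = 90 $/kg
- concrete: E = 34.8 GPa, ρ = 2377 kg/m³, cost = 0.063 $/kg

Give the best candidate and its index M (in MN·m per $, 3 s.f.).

Computing M directly (units already consistent):
  concrete: M = 232 MN·m per $
  silicon carbide: M = 2.69 MN·m per $
  nylon: M = 0.677 MN·m per $
  polycarbonate: M = 0.441 MN·m per $
  PEEK: M = 0.0336 MN·m per $
Highest index: concrete.

concrete, M = 232 MN·m per $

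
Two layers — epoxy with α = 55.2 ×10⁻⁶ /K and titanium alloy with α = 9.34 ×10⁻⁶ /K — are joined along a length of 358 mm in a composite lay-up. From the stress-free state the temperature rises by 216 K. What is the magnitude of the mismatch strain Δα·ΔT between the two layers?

9.91×10⁻³

Δα = |55.2 − 9.34|×10⁻⁶/K = 45.9×10⁻⁶/K.
Mismatch strain = Δα·ΔT = 45.9×10⁻⁶ × 216.0 = 9.91×10⁻³.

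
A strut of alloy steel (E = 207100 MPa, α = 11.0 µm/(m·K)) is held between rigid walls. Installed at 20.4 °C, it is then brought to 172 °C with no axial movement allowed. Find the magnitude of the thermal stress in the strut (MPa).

E = 207100 MPa = 207.1 GPa.
ΔT = 151.6 K. Constrained thermal stress σ = E·α·ΔT = 207.1×10³ MPa × 11.0×10⁻⁶ × 151.6 = 345 MPa (compressive).

345 MPa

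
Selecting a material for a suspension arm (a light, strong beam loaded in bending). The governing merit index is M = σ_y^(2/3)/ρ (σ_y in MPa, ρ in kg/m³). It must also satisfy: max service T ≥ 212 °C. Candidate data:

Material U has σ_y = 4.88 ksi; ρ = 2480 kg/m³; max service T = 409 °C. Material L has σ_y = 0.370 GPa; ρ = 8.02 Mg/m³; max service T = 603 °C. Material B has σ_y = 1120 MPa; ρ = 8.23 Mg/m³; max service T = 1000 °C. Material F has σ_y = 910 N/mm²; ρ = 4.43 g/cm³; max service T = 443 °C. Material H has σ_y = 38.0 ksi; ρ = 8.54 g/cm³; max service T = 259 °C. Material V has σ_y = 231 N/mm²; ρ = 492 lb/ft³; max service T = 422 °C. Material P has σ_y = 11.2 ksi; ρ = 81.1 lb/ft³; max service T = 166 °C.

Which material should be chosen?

Screen on constraints: max service T ≥ 212 °C. Survivors: material U, material L, material B, material F, material H, material V.
Convert each candidate to consistent units, then evaluate M:
  material U: σ_y = 33.65 MPa, ρ = 2480 kg/m³
  material L: σ_y = 370.0 MPa, ρ = 8020 kg/m³
  material B: σ_y = 1120 MPa, ρ = 8230 kg/m³
  material F: σ_y = 910.0 MPa, ρ = 4430 kg/m³
  material H: σ_y = 262.0 MPa, ρ = 8540 kg/m³
  material V: σ_y = 231.0 MPa, ρ = 7881 kg/m³
  material F: M = 21.2×10⁻³
  material B: M = 13.1×10⁻³
  material L: M = 6.43×10⁻³
  material H: M = 4.79×10⁻³
  material V: M = 4.78×10⁻³
  material U: M = 4.20×10⁻³
Highest index: material F.

material F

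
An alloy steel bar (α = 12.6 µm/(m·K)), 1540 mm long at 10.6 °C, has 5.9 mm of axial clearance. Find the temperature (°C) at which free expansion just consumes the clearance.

315 °C

α·L₀·ΔT = 5.9 mm ⇒ ΔT = 5.9 / (12.6×10⁻⁶ × 1540.0) = 304.1 K.
T = 10.6 + 304.1 = 314.7 °C.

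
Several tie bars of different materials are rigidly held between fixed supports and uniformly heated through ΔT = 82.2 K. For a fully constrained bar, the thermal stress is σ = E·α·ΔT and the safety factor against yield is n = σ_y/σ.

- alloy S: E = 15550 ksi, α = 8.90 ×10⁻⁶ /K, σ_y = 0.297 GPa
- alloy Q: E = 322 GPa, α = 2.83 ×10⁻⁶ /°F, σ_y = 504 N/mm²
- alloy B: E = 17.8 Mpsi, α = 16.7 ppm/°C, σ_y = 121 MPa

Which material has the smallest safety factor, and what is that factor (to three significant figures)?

alloy B, n = 0.718

Converting E to GPa, α to ×10⁻⁶/K, σ_y to MPa, then σ and n for each:
  alloy S: E = 107.2, α = 8.90, σ_y = 297.0 → σ = 78.4 MPa, n = 3.79
  alloy Q: E = 322.0, α = 5.09, σ_y = 504.0 → σ = 135 MPa, n = 3.74
  alloy B: E = 122.7, α = 16.7, σ_y = 121.0 → σ = 168 MPa, n = 0.718
The minimum is alloy B at n = 0.718.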